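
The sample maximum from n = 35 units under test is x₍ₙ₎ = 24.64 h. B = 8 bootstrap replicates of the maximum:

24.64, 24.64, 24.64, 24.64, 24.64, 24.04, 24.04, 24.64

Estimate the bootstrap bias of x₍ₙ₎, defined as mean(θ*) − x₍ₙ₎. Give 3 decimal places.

mean(θ*) = (24.64 + 24.64 + 24.64 + 24.64 + 24.64 + 24.04 + 24.04 + 24.64) / 8 = 24.4900
bias = 24.4900 − 24.64

bias = −0.150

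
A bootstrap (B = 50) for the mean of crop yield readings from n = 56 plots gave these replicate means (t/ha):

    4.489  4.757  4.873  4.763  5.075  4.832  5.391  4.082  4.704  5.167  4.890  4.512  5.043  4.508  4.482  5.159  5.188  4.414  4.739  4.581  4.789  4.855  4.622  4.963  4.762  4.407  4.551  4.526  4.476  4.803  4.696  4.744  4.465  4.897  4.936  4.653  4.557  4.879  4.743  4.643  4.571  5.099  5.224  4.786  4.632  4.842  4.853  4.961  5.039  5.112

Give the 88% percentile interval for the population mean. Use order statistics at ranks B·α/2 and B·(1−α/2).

(4.414, 5.167)

Sorted replicates: 4.082, 4.407, 4.414, 4.465, 4.476, 4.482, 4.489, 4.508, 4.512, 4.526, 4.551, 4.557, 4.571, 4.581, 4.622, 4.632, 4.643, 4.653, 4.696, 4.704, 4.739, 4.743, 4.744, 4.757, 4.762, 4.763, 4.786, 4.789, 4.803, 4.832, 4.842, 4.853, 4.855, 4.873, 4.879, 4.890, 4.897, 4.936, 4.961, 4.963, 5.039, 5.043, 5.075, 5.099, 5.112, 5.159, 5.167, 5.188, 5.224, 5.391
α = 0.12; lower rank = 50 × 0.060 = 3; upper rank = 50 × 0.940 = 47.
The 3rd smallest replicate is 4.414; the 47th is 5.167.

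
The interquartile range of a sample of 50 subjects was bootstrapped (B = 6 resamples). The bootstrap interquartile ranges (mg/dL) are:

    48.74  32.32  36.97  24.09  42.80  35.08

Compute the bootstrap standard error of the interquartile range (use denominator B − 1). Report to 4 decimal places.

Bootstrap SE is the standard deviation of the 6 replicate interquartile ranges.
Mean of replicates: (48.74 + 32.32 + 36.97 + 24.09 + 42.80 + 35.08) / 6 = 220.00000 / 6 = 36.66667
Sum of squared deviations: (+12.07333)² + (−4.34667)² + (+0.30333)² + (−12.57667)² + (+6.13333)² + (−1.58667)² = 363.05873
Variance = 363.05873 / 5 = 72.61175
SE* = √72.61175

SE* = 8.5213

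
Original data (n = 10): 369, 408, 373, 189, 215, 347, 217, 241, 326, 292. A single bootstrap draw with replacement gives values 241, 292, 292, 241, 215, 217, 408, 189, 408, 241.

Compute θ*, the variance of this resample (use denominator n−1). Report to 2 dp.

θ* = 5975.60

Mean = 274.4000; sum of squared deviations = 53780.4000
s² = 53780.4000 / 9 = 5975.6000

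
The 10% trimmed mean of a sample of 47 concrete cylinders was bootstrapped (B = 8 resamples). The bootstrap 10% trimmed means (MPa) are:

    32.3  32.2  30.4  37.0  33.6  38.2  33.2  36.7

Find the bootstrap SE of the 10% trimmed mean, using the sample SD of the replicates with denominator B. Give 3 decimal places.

SE* = 2.586

Bootstrap SE is the standard deviation of the 8 replicate 10% trimmed means.
Mean of replicates: (32.3 + 32.2 + 30.4 + 37.0 + 33.6 + 38.2 + 33.2 + 36.7) / 8 = 273.6000 / 8 = 34.2000
Sum of squared deviations: (−1.9000)² + (−2.0000)² + (−3.8000)² + (+2.8000)² + (−0.6000)² + (+4.0000)² + (−1.0000)² + (+2.5000)² = 53.5000
Variance = 53.5000 / 8 = 6.6875
SE* = √6.6875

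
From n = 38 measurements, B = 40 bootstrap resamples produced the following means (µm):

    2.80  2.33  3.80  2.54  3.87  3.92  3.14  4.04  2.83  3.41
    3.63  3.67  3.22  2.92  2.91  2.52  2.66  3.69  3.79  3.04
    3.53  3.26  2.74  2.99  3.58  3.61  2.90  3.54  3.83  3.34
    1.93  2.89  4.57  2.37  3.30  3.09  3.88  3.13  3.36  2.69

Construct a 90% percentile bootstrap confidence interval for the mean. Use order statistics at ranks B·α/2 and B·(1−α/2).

(2.33, 3.92)

Sorted replicates: 1.93, 2.33, 2.37, 2.52, 2.54, 2.66, 2.69, 2.74, 2.80, 2.83, 2.89, 2.90, 2.91, 2.92, 2.99, 3.04, 3.09, 3.13, 3.14, 3.22, 3.26, 3.30, 3.34, 3.36, 3.41, 3.53, 3.54, 3.58, 3.61, 3.63, 3.67, 3.69, 3.79, 3.80, 3.83, 3.87, 3.88, 3.92, 4.04, 4.57
α = 0.10; lower rank = 40 × 0.050 = 2; upper rank = 40 × 0.950 = 38.
The 2nd smallest replicate is 2.33; the 38th is 3.92.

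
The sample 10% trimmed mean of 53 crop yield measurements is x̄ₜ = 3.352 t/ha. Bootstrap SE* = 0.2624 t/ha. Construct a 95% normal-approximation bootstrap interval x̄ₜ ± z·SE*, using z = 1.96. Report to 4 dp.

Margin = 1.96 × 0.2624 = 0.51430
Interval: 3.352 ± 0.51430

(2.8377, 3.8663)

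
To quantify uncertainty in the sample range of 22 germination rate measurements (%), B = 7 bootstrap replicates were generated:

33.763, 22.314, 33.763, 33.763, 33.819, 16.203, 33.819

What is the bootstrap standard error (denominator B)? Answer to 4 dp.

Bootstrap SE is the standard deviation of the 7 replicate ranges.
Mean of replicates: (33.763 + 22.314 + 33.763 + 33.763 + 33.819 + 16.203 + 33.819) / 7 = 207.44400 / 7 = 29.63486
Sum of squared deviations: (+4.12814)² + (−7.32086)² + (+4.12814)² + (+4.12814)² + (+4.18414)² + (−13.43186)² + (+4.18414)² = 320.14853
Variance = 320.14853 / 7 = 45.73550
SE* = √45.73550

SE* = 6.7628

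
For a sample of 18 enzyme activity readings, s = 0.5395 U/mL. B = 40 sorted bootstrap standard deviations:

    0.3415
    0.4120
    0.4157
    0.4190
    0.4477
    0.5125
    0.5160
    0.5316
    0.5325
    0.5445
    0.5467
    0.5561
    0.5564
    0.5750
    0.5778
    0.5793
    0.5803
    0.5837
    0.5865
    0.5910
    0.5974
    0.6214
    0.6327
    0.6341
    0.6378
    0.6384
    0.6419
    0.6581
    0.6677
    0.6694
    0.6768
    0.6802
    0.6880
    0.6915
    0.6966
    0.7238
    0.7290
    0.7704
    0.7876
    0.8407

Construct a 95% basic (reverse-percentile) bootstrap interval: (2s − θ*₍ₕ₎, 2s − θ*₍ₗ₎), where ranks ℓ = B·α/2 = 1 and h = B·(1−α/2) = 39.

(0.2914, 0.7375)

Percentile endpoints at ranks 1 and 39: θ*₍1₎ = 0.3415, θ*₍39₎ = 0.7876.
Basic interval reflects these around s:
  lower = 2 × 0.5395 − 0.7876 = 0.2914
  upper = 2 × 0.5395 − 0.3415 = 0.7375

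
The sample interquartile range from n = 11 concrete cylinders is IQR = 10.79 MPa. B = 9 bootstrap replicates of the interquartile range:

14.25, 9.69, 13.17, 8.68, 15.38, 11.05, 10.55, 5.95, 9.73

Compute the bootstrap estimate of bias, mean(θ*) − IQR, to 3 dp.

bias = +0.149

mean(θ*) = (14.25 + 9.69 + 13.17 + 8.68 + 15.38 + 11.05 + 10.55 + 5.95 + 9.73) / 9 = 10.9389
bias = 10.9389 − 10.79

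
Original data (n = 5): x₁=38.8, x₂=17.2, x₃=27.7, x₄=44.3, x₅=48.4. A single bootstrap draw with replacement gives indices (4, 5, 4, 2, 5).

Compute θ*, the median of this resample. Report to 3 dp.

θ* = 44.300

Resample values: 44.3, 48.4, 44.3, 17.2, 48.4.
Sorted: 17.2, 44.3, 44.3, 48.4, 48.4
Median = middle value = 44.300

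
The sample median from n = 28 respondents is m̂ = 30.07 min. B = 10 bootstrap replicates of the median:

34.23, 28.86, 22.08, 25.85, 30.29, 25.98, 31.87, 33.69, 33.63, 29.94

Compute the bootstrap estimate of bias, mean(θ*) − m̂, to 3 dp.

mean(θ*) = (34.23 + 28.86 + 22.08 + 25.85 + 30.29 + 25.98 + 31.87 + 33.69 + 33.63 + 29.94) / 10 = 29.6420
bias = 29.6420 − 30.07

bias = −0.428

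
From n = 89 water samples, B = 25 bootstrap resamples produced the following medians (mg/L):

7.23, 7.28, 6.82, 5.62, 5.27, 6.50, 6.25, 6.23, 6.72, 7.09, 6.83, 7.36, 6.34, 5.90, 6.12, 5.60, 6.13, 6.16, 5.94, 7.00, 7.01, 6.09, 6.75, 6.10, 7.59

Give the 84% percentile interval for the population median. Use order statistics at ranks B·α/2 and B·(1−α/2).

(5.60, 7.28)

Sorted replicates: 5.27, 5.60, 5.62, 5.90, 5.94, 6.09, 6.10, 6.12, 6.13, 6.16, 6.23, 6.25, 6.34, 6.50, 6.72, 6.75, 6.82, 6.83, 7.00, 7.01, 7.09, 7.23, 7.28, 7.36, 7.59
α = 0.16; lower rank = 25 × 0.080 = 2; upper rank = 25 × 0.920 = 23.
The 2nd smallest replicate is 5.60; the 23rd is 7.28.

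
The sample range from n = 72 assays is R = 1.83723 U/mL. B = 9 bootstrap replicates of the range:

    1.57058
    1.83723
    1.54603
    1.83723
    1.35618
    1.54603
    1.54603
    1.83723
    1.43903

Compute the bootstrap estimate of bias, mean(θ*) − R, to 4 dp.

bias = −0.2244

mean(θ*) = (1.57058 + 1.83723 + 1.54603 + 1.83723 + 1.35618 + 1.54603 + 1.54603 + 1.83723 + 1.43903) / 9 = 1.61284
bias = 1.61284 − 1.83723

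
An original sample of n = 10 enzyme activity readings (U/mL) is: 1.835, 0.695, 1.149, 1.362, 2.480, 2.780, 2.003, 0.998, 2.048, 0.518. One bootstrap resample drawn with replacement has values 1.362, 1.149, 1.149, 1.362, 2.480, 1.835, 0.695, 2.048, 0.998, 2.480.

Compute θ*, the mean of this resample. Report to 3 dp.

θ* = 1.556

Mean = (1.362 + 1.149 + 1.149 + 1.362 + 2.480 + 1.835 + 0.695 + 2.048 + 0.998 + 2.480) / 10 = 15.5580 / 10 = 1.556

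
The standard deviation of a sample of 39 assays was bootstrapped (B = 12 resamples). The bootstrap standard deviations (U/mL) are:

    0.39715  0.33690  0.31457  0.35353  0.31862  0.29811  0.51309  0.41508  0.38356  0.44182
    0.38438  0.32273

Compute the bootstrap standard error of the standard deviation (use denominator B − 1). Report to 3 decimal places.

Bootstrap SE is the standard deviation of the 12 replicate standard deviations.
Mean of replicates: (0.39715 + 0.33690 + 0.31457 + 0.35353 + 0.31862 + 0.29811 + 0.51309 + 0.41508 + 0.38356 + 0.44182 + 0.38438 + 0.32273) / 12 = 4.479540 / 12 = 0.373295
Sum of squared deviations: (+0.023855)² + (−0.036395)² + (−0.058725)² + (−0.019765)² + (−0.054675)² + (−0.075185)² + (+0.139795)² + (+0.041785)² + (+0.010265)² + (+0.068525)² + (+0.011085)² + (−0.050565)² = 0.043144
Variance = 0.043144 / 11 = 0.003922
SE* = √0.003922

SE* = 0.063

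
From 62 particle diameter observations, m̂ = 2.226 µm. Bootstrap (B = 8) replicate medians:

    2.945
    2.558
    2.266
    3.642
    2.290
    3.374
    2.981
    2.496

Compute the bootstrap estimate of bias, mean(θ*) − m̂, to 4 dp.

bias = +0.5930

mean(θ*) = (2.945 + 2.558 + 2.266 + 3.642 + 2.290 + 3.374 + 2.981 + 2.496) / 8 = 2.81900
bias = 2.81900 − 2.226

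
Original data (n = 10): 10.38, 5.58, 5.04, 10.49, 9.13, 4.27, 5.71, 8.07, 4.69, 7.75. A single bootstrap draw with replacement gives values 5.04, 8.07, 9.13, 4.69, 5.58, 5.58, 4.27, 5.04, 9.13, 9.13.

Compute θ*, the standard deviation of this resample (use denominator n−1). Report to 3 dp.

θ* = 2.038

Mean = 6.5660; sum of squared deviations = 37.3770
s² = 37.3770 / 9 = 4.1530
s = √4.1530 = 2.038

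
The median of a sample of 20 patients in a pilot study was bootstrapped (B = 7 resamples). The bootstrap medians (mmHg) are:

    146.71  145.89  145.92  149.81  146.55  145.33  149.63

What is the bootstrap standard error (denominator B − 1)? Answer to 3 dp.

SE* = 1.834

Bootstrap SE is the standard deviation of the 7 replicate medians.
Mean of replicates: (146.71 + 145.89 + 145.92 + 149.81 + 146.55 + 145.33 + 149.63) / 7 = 1029.8400 / 7 = 147.1200
Sum of squared deviations: (−0.4100)² + (−1.2300)² + (−1.2000)² + (+2.6900)² + (−0.5700)² + (−1.7900)² + (+2.5100)² = 20.1862
Variance = 20.1862 / 6 = 3.3644
SE* = √3.3644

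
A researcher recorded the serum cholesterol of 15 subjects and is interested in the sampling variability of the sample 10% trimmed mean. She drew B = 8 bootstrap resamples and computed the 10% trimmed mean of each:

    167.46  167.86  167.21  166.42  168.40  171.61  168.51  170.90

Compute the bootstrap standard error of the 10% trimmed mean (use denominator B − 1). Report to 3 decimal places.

Bootstrap SE is the standard deviation of the 8 replicate 10% trimmed means.
Mean of replicates: (167.46 + 167.86 + 167.21 + 166.42 + 168.40 + 171.61 + 168.51 + 170.90) / 8 = 1348.3700 / 8 = 168.5463
Sum of squared deviations: (−1.0863)² + (−0.6863)² + (−1.3363)² + (−2.1263)² + (−0.1463)² + (+3.0637)² + (−0.0363)² + (+2.3537)² = 22.9068
Variance = 22.9068 / 7 = 3.2724
SE* = √3.2724

SE* = 1.809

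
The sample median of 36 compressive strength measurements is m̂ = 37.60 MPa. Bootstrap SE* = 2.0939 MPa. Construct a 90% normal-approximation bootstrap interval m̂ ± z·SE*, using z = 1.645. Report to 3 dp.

(34.156, 41.044)

Margin = 1.645 × 2.0939 = 3.4445
Interval: 37.60 ± 3.4445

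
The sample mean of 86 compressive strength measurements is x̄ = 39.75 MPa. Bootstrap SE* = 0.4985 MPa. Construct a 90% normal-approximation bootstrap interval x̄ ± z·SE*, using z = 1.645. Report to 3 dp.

(38.930, 40.570)

Margin = 1.645 × 0.4985 = 0.8200
Interval: 39.75 ± 0.8200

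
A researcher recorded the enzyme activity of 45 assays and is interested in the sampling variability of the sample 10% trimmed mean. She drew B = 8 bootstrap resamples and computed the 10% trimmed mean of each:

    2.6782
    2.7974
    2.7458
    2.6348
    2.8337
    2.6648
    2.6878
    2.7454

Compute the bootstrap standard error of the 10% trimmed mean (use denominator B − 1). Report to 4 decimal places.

Bootstrap SE is the standard deviation of the 8 replicate 10% trimmed means.
Mean of replicates: (2.6782 + 2.7974 + 2.7458 + 2.6348 + 2.8337 + 2.6648 + 2.6878 + 2.7454) / 8 = 21.78790 / 8 = 2.72349
Sum of squared deviations: (−0.04529)² + (+0.07391)² + (+0.02231)² + (−0.08869)² + (+0.11021)² + (−0.05869)² + (−0.03569)² + (+0.02191)² = 0.03322
Variance = 0.03322 / 7 = 0.00475
SE* = √0.00475

SE* = 0.0689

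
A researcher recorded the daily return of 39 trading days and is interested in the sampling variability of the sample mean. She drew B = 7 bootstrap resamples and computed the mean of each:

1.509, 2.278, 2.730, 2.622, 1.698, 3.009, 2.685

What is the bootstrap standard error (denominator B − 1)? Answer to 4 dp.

Bootstrap SE is the standard deviation of the 7 replicate means.
Mean of replicates: (1.509 + 2.278 + 2.730 + 2.622 + 1.698 + 3.009 + 2.685) / 7 = 16.53100 / 7 = 2.36157
Sum of squared deviations: (−0.85257)² + (−0.08357)² + (+0.36843)² + (+0.26043)² + (−0.66357)² + (+0.64743)² + (+0.32343)² = 1.90152
Variance = 1.90152 / 6 = 0.31692
SE* = √0.31692

SE* = 0.5630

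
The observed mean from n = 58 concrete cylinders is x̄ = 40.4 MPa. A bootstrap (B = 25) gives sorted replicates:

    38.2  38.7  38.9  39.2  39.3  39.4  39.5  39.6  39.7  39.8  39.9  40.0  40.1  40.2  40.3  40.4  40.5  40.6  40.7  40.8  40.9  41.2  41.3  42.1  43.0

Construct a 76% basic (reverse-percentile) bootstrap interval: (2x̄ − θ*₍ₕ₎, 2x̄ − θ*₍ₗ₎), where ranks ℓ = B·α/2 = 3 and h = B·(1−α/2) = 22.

Percentile endpoints at ranks 3 and 22: θ*₍3₎ = 38.9, θ*₍22₎ = 41.2.
Basic interval reflects these around x̄:
  lower = 2 × 40.4 − 41.2 = 39.6
  upper = 2 × 40.4 − 38.9 = 41.9

(39.6, 41.9)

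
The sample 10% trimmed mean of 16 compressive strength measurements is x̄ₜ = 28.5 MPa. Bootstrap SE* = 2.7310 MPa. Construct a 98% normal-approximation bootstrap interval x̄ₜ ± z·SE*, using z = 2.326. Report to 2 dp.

(22.15, 34.85)

Margin = 2.326 × 2.7310 = 6.352
Interval: 28.5 ± 6.352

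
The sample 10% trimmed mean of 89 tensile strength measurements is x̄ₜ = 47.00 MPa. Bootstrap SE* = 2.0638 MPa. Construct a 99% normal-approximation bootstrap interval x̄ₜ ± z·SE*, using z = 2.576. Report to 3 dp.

Margin = 2.576 × 2.0638 = 5.3163
Interval: 47.00 ± 5.3163

(41.684, 52.316)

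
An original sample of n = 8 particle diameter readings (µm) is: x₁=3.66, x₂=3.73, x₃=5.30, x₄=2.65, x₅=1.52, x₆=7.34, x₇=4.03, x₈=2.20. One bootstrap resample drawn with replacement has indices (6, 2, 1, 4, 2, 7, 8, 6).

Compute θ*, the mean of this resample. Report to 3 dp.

Resample values: 7.34, 3.73, 3.66, 2.65, 3.73, 4.03, 2.20, 7.34.
Mean = (7.34 + 3.73 + 3.66 + 2.65 + 3.73 + 4.03 + 2.20 + 7.34) / 8 = 34.680 / 8 = 4.335

θ* = 4.335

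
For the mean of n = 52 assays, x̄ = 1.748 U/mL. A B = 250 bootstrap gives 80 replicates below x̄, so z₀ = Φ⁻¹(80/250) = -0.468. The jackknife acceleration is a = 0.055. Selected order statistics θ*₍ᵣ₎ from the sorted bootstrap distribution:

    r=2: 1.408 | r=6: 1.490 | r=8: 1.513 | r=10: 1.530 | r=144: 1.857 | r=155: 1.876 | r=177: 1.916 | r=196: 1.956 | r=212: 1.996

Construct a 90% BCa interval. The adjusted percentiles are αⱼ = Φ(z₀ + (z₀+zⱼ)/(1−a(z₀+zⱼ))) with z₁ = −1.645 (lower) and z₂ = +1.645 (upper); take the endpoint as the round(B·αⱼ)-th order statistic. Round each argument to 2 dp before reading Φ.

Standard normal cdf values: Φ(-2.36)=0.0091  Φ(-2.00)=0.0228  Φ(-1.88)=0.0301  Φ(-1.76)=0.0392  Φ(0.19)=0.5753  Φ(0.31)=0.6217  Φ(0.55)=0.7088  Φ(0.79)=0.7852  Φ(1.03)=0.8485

(1.408, 1.956)

Lower: z₀ + z₁ = -0.468 + (-1.645) = -2.113; 1 − a(z₀+z₁) = 1 − (0.055)(-2.113) = 1.1162; argument = -0.468 + (-2.113)/1.1162 = -2.3610 → -2.36.
α₁ = Φ(-2.36) = 0.0091; rank = round(250 × 0.0091) = 2; θ*₍2₎ = 1.408.
Upper: z₀ + z₂ = 1.177; 1 − a(z₀+z₂) = 0.9353; argument = 0.7905 → 0.79; α₂ = 0.7852; rank = 196; θ*₍196₎ = 1.956.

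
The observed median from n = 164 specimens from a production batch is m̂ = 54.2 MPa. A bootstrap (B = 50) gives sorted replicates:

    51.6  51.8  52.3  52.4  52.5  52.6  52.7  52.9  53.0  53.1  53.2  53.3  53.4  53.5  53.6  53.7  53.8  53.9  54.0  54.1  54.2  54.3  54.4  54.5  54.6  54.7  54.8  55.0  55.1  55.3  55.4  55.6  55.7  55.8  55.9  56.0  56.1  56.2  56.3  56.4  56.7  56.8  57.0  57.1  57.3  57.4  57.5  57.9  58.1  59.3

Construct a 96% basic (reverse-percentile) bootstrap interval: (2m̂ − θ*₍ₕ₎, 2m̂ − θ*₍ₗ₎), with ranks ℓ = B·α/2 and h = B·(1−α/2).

(50.3, 56.8)

Percentile endpoints at ranks 1 and 49: θ*₍1₎ = 51.6, θ*₍49₎ = 58.1.
Basic interval reflects these around m̂:
  lower = 2 × 54.2 − 58.1 = 50.3
  upper = 2 × 54.2 − 51.6 = 56.8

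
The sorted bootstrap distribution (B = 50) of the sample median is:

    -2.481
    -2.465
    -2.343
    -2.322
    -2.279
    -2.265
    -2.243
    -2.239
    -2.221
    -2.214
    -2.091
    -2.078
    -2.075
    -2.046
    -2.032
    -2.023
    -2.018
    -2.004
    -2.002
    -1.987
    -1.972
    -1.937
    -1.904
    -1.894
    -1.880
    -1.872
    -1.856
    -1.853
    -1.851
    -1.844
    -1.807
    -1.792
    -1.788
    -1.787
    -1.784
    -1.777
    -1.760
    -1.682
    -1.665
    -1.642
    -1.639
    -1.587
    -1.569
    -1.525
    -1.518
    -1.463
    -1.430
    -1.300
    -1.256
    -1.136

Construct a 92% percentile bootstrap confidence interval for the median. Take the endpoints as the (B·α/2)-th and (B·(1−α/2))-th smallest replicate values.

(-2.465, -1.300)

α = 0.08; lower rank = 50 × 0.040 = 2; upper rank = 50 × 0.960 = 48.
The 2nd smallest replicate is -2.465; the 48th is -1.300.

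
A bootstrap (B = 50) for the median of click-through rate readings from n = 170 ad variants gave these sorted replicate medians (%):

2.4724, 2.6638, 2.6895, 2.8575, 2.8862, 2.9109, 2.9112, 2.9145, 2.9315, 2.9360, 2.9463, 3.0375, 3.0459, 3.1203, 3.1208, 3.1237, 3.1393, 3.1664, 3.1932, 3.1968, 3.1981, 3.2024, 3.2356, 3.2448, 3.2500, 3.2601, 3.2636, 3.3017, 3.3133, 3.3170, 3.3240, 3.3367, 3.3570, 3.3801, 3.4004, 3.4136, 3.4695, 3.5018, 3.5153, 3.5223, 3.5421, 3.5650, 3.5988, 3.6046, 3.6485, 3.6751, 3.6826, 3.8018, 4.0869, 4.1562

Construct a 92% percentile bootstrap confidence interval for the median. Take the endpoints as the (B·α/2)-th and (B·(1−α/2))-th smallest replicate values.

α = 0.08; lower rank = 50 × 0.040 = 2; upper rank = 50 × 0.960 = 48.
The 2nd smallest replicate is 2.6638; the 48th is 3.8018.

(2.6638, 3.8018)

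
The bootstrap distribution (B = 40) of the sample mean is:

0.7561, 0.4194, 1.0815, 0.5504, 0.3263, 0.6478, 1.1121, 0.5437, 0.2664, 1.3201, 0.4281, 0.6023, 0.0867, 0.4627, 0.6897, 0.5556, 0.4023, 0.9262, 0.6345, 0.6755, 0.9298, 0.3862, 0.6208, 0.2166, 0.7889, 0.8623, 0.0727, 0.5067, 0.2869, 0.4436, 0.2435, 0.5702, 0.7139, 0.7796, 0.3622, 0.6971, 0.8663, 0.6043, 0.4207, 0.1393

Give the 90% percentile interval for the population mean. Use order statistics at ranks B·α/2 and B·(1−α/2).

Sorted replicates: 0.0727, 0.0867, 0.1393, 0.2166, 0.2435, 0.2664, 0.2869, 0.3263, 0.3622, 0.3862, 0.4023, 0.4194, 0.4207, 0.4281, 0.4436, 0.4627, 0.5067, 0.5437, 0.5504, 0.5556, 0.5702, 0.6023, 0.6043, 0.6208, 0.6345, 0.6478, 0.6755, 0.6897, 0.6971, 0.7139, 0.7561, 0.7796, 0.7889, 0.8623, 0.8663, 0.9262, 0.9298, 1.0815, 1.1121, 1.3201
α = 0.10; lower rank = 40 × 0.050 = 2; upper rank = 40 × 0.950 = 38.
The 2nd smallest replicate is 0.0867; the 38th is 1.0815.

(0.0867, 1.0815)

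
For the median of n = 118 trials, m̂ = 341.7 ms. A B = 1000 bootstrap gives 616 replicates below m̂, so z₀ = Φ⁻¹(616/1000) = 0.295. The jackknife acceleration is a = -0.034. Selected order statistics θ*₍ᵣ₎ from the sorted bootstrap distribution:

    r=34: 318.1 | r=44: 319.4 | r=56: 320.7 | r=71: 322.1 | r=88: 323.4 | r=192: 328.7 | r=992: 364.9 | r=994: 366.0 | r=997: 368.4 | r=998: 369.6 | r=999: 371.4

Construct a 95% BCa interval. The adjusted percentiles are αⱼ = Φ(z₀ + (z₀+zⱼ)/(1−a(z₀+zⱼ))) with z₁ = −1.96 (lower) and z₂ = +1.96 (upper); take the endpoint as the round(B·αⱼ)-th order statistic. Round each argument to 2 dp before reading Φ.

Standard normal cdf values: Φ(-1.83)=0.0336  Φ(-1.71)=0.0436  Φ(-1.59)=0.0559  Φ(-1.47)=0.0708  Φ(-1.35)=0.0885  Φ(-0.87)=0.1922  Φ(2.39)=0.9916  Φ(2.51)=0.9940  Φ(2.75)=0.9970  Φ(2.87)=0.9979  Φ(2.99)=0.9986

(322.1, 364.9)

Lower: z₀ + z₁ = 0.295 + (-1.960) = -1.665; 1 − a(z₀+z₁) = 1 − (-0.034)(-1.665) = 0.9434; argument = 0.295 + (-1.665)/0.9434 = -1.4699 → -1.47.
α₁ = Φ(-1.47) = 0.0708; rank = round(1000 × 0.0708) = 71; θ*₍71₎ = 322.1.
Upper: z₀ + z₂ = 2.255; 1 − a(z₀+z₂) = 1.0767; argument = 2.3894 → 2.39; α₂ = 0.9916; rank = 992; θ*₍992₎ = 364.9.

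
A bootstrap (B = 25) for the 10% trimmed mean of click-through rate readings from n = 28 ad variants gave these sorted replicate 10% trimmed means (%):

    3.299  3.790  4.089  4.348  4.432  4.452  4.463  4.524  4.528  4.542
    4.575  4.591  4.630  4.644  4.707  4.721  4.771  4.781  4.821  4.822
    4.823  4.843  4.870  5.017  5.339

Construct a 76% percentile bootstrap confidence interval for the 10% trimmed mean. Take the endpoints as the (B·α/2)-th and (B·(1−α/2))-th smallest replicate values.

(4.089, 4.843)

α = 0.24; lower rank = 25 × 0.120 = 3; upper rank = 25 × 0.880 = 22.
The 3rd smallest replicate is 4.089; the 22nd is 4.843.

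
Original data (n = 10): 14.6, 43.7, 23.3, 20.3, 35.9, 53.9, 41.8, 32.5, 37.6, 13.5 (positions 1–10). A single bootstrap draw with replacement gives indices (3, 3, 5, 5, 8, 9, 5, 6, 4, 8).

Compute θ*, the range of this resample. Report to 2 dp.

Resample values: 23.3, 23.3, 35.9, 35.9, 32.5, 37.6, 35.9, 53.9, 20.3, 32.5.
Range = 53.9 − 20.3 = 33.60

θ* = 33.60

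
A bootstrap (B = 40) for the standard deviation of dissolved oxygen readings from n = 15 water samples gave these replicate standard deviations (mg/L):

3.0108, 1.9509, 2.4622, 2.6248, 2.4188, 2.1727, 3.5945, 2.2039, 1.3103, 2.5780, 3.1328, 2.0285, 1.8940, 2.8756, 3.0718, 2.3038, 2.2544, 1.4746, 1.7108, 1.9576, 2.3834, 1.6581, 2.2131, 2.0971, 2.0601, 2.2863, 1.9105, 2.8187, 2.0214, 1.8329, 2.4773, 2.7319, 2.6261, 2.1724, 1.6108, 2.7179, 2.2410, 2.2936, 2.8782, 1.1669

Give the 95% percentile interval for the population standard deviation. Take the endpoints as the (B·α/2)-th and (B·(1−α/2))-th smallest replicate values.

(1.1669, 3.1328)

Sorted replicates: 1.1669, 1.3103, 1.4746, 1.6108, 1.6581, 1.7108, 1.8329, 1.8940, 1.9105, 1.9509, 1.9576, 2.0214, 2.0285, 2.0601, 2.0971, 2.1724, 2.1727, 2.2039, 2.2131, 2.2410, 2.2544, 2.2863, 2.2936, 2.3038, 2.3834, 2.4188, 2.4622, 2.4773, 2.5780, 2.6248, 2.6261, 2.7179, 2.7319, 2.8187, 2.8756, 2.8782, 3.0108, 3.0718, 3.1328, 3.5945
α = 0.05; lower rank = 40 × 0.025 = 1; upper rank = 40 × 0.975 = 39.
The 1st smallest replicate is 1.1669; the 39th is 3.1328.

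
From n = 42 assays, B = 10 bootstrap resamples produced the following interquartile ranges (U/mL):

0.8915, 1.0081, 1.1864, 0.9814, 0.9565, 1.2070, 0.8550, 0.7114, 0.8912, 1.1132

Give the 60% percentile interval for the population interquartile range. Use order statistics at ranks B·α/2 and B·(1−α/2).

(0.8550, 1.1132)

Sorted replicates: 0.7114, 0.8550, 0.8912, 0.8915, 0.9565, 0.9814, 1.0081, 1.1132, 1.1864, 1.2070
α = 0.40; lower rank = 10 × 0.200 = 2; upper rank = 10 × 0.800 = 8.
The 2nd smallest replicate is 0.8550; the 8th is 1.1132.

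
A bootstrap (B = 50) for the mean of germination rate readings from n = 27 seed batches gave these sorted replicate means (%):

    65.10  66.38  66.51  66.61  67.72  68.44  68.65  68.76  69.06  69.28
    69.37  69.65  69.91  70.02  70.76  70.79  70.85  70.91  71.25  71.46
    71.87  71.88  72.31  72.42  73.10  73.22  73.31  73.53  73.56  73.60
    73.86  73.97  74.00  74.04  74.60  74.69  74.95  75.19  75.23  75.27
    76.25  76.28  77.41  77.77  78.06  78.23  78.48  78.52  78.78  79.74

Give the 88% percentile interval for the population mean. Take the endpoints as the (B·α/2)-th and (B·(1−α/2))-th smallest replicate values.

(66.51, 78.48)

α = 0.12; lower rank = 50 × 0.060 = 3; upper rank = 50 × 0.940 = 47.
The 3rd smallest replicate is 66.51; the 47th is 78.48.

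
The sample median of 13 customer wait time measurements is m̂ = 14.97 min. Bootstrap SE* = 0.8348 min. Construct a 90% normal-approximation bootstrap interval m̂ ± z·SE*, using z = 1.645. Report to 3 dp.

Margin = 1.645 × 0.8348 = 1.3732
Interval: 14.97 ± 1.3732

(13.597, 16.343)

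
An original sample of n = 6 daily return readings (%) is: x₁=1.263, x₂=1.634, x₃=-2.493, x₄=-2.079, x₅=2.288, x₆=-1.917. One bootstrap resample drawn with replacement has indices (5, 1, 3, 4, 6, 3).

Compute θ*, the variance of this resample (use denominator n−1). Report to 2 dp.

Resample values: 2.288, 1.263, -2.493, -2.079, -1.917, -2.493.
Mean = -0.9052; sum of squared deviations = 22.3414
s² = 22.3414 / 5 = 4.4683

θ* = 4.47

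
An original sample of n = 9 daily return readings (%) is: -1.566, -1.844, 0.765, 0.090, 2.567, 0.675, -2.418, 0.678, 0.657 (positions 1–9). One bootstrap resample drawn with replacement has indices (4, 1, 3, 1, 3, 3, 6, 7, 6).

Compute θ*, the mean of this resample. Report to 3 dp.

Resample values: 0.090, -1.566, 0.765, -1.566, 0.765, 0.765, 0.675, -2.418, 0.675.
Mean = (0.090 + (-1.566) + 0.765 + (-1.566) + 0.765 + 0.765 + 0.675 + (-2.418) + 0.675) / 9 = -1.8150 / 9 = -0.202

θ* = -0.202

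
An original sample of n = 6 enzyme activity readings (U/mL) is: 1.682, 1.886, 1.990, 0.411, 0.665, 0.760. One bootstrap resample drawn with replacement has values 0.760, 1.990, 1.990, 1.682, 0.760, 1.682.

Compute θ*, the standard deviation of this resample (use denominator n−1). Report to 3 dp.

θ* = 0.572

Mean = 1.4773; sum of squared deviations = 1.6386
s² = 1.6386 / 5 = 0.3277
s = √0.3277 = 0.572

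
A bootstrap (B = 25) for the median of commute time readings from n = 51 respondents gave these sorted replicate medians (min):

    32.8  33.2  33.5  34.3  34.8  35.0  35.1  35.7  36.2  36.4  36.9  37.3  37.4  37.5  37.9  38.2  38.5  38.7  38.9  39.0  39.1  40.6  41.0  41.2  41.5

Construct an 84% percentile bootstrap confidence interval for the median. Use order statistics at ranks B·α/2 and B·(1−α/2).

(33.2, 41.0)

α = 0.16; lower rank = 25 × 0.080 = 2; upper rank = 25 × 0.920 = 23.
The 2nd smallest replicate is 33.2; the 23rd is 41.0.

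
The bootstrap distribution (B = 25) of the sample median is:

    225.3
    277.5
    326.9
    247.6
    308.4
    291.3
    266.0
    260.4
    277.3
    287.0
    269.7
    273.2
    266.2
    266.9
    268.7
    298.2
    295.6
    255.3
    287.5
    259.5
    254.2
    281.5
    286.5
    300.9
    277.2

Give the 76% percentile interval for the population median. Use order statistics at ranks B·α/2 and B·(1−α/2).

(254.2, 298.2)

Sorted replicates: 225.3, 247.6, 254.2, 255.3, 259.5, 260.4, 266.0, 266.2, 266.9, 268.7, 269.7, 273.2, 277.2, 277.3, 277.5, 281.5, 286.5, 287.0, 287.5, 291.3, 295.6, 298.2, 300.9, 308.4, 326.9
α = 0.24; lower rank = 25 × 0.120 = 3; upper rank = 25 × 0.880 = 22.
The 3rd smallest replicate is 254.2; the 22nd is 298.2.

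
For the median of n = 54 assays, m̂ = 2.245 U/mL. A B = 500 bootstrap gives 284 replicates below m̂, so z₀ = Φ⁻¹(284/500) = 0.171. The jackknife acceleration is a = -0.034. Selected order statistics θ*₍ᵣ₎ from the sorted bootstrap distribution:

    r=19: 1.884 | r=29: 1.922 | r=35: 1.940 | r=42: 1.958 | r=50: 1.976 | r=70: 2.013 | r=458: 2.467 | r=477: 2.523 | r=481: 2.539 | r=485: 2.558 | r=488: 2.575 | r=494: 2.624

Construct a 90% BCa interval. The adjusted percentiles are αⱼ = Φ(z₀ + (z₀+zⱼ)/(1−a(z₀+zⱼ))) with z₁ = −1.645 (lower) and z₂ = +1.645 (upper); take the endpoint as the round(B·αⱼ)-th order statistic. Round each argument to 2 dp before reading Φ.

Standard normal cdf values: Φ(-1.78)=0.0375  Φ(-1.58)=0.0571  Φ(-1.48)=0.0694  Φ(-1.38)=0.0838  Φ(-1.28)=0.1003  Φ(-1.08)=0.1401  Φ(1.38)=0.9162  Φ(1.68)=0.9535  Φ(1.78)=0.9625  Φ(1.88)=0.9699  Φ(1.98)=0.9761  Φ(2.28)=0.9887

Lower: z₀ + z₁ = 0.171 + (-1.645) = -1.474; 1 − a(z₀+z₁) = 1 − (-0.034)(-1.474) = 0.9499; argument = 0.171 + (-1.474)/0.9499 = -1.3808 → -1.38.
α₁ = Φ(-1.38) = 0.0838; rank = round(500 × 0.0838) = 42; θ*₍42₎ = 1.958.
Upper: z₀ + z₂ = 1.816; 1 − a(z₀+z₂) = 1.0617; argument = 1.8814 → 1.88; α₂ = 0.9699; rank = 485; θ*₍485₎ = 2.558.

(1.958, 2.558)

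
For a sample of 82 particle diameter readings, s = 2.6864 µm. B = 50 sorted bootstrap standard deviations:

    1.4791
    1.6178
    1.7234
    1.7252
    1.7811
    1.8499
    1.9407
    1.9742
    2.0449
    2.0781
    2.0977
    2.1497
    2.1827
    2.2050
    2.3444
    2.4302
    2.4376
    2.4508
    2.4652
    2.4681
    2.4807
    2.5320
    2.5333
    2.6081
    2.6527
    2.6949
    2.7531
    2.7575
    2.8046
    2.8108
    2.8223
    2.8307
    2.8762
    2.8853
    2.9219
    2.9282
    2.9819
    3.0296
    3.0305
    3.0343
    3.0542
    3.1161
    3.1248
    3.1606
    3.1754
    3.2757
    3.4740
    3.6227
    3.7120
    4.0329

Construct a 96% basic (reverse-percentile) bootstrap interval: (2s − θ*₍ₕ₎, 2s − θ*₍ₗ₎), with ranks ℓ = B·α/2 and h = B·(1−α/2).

(1.6608, 3.8937)

Percentile endpoints at ranks 1 and 49: θ*₍1₎ = 1.4791, θ*₍49₎ = 3.7120.
Basic interval reflects these around s:
  lower = 2 × 2.6864 − 3.7120 = 1.6608
  upper = 2 × 2.6864 − 1.4791 = 3.8937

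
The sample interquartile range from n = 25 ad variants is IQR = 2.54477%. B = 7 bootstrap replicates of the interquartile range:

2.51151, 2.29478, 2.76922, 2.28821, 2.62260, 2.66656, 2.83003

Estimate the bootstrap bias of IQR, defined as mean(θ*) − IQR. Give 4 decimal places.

mean(θ*) = (2.51151 + 2.29478 + 2.76922 + 2.28821 + 2.62260 + 2.66656 + 2.83003) / 7 = 2.56899
bias = 2.56899 − 2.54477

bias = +0.0242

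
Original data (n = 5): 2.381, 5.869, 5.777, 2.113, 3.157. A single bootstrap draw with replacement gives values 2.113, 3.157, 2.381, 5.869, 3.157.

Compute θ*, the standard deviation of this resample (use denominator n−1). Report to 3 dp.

Mean = 3.3354; sum of squared deviations = 8.8879
s² = 8.8879 / 4 = 2.2220
s = √2.2220 = 1.491

θ* = 1.491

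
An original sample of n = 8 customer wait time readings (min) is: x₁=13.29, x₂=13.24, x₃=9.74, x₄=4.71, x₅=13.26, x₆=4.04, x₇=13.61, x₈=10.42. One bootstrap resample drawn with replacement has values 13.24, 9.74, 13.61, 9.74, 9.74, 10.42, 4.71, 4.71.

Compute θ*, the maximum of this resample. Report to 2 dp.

θ* = 13.61

Maximum = 13.61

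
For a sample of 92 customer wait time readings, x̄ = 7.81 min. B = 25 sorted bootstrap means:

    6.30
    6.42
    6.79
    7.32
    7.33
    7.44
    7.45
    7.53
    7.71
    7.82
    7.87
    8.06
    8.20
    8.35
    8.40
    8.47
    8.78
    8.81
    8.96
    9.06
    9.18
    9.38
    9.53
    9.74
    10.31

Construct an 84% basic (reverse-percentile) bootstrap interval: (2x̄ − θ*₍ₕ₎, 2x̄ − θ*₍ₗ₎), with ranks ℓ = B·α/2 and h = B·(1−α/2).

Percentile endpoints at ranks 2 and 23: θ*₍2₎ = 6.42, θ*₍23₎ = 9.53.
Basic interval reflects these around x̄:
  lower = 2 × 7.81 − 9.53 = 6.09
  upper = 2 × 7.81 − 6.42 = 9.20

(6.09, 9.20)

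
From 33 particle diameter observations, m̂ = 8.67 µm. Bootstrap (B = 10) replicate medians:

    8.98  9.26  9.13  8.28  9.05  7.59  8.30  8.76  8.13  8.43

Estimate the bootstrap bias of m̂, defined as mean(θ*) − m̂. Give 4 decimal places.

mean(θ*) = (8.98 + 9.26 + 9.13 + 8.28 + 9.05 + 7.59 + 8.30 + 8.76 + 8.13 + 8.43) / 10 = 8.59100
bias = 8.59100 − 8.67

bias = −0.0790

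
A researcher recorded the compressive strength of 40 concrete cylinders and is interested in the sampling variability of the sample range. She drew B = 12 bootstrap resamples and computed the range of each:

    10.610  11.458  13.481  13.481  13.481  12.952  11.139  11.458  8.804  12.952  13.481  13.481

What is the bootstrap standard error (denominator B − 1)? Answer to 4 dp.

SE* = 1.5259

Bootstrap SE is the standard deviation of the 12 replicate ranges.
Mean of replicates: (10.610 + 11.458 + 13.481 + 13.481 + 13.481 + 12.952 + 11.139 + 11.458 + 8.804 + 12.952 + 13.481 + 13.481) / 12 = 146.77800 / 12 = 12.23150
Sum of squared deviations: (−1.62150)² + (−0.77350)² + (+1.24950)² + (+1.24950)² + (+1.24950)² + (+0.72050)² + (−1.09250)² + (−0.77350)² + (−3.42750)² + (+0.72050)² + (+1.24950)² + (+1.24950)² = 25.61167
Variance = 25.61167 / 11 = 2.32833
SE* = √2.32833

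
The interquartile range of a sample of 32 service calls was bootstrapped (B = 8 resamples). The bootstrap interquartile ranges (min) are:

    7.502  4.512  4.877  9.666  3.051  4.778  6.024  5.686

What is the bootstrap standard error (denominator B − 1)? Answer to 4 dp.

SE* = 2.0356

Bootstrap SE is the standard deviation of the 8 replicate interquartile ranges.
Mean of replicates: (7.502 + 4.512 + 4.877 + 9.666 + 3.051 + 4.778 + 6.024 + 5.686) / 8 = 46.09600 / 8 = 5.76200
Sum of squared deviations: (+1.74000)² + (−1.25000)² + (−0.88500)² + (+3.90400)² + (−2.71100)² + (−0.98400)² + (+0.26200)² + (−0.07600)² = 29.00674
Variance = 29.00674 / 7 = 4.14382
SE* = √4.14382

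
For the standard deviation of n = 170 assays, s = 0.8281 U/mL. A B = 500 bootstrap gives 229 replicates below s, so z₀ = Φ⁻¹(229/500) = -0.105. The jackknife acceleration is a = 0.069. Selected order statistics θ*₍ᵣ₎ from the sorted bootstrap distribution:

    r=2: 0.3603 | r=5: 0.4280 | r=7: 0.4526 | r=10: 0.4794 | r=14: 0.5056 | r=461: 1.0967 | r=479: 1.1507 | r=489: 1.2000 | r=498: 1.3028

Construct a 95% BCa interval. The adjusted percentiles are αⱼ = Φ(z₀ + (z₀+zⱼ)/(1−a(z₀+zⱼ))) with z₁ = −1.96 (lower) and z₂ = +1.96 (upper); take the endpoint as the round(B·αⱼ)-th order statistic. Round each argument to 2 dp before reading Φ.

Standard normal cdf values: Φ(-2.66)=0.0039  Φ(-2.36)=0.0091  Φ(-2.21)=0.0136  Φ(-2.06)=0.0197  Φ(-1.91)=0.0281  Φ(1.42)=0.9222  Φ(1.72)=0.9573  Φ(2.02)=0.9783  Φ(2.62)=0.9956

(0.5056, 1.2000)

Lower: z₀ + z₁ = -0.105 + (-1.960) = -2.065; 1 − a(z₀+z₁) = 1 − (0.069)(-2.065) = 1.1425; argument = -0.105 + (-2.065)/1.1425 = -1.9125 → -1.91.
α₁ = Φ(-1.91) = 0.0281; rank = round(500 × 0.0281) = 14; θ*₍14₎ = 0.5056.
Upper: z₀ + z₂ = 1.855; 1 − a(z₀+z₂) = 0.8720; argument = 2.0223 → 2.02; α₂ = 0.9783; rank = 489; θ*₍489₎ = 1.2000.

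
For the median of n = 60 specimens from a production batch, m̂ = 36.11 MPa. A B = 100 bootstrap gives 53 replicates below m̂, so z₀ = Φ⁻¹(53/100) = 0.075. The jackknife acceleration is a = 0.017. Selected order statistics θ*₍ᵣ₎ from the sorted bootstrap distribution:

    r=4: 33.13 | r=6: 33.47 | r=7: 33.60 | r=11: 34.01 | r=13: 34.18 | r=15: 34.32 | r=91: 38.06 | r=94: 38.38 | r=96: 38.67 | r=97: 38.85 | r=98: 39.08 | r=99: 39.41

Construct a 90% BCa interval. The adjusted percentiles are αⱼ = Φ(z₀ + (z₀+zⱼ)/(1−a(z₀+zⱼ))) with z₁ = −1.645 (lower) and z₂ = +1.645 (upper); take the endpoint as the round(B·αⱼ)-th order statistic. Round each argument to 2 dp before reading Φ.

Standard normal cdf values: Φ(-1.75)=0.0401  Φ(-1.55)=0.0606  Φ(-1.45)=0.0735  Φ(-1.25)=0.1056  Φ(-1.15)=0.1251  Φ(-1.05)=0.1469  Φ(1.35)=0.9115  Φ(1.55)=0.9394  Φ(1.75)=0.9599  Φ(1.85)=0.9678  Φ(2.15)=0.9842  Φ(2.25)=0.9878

(33.60, 38.85)

Lower: z₀ + z₁ = 0.075 + (-1.645) = -1.570; 1 − a(z₀+z₁) = 1 − (0.017)(-1.570) = 1.0267; argument = 0.075 + (-1.570)/1.0267 = -1.4542 → -1.45.
α₁ = Φ(-1.45) = 0.0735; rank = round(100 × 0.0735) = 7; θ*₍7₎ = 33.60.
Upper: z₀ + z₂ = 1.720; 1 − a(z₀+z₂) = 0.9708; argument = 1.8468 → 1.85; α₂ = 0.9678; rank = 97; θ*₍97₎ = 38.85.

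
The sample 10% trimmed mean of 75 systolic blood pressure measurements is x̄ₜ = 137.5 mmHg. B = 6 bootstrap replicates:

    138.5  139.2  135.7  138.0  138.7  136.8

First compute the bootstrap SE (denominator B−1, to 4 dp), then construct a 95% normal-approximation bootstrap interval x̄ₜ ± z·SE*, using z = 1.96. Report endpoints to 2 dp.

Mean of replicates = 137.8167; sum of squared deviations = 8.7083; SE* = √(8.7083/5) = 1.3197
Margin = 1.96 × 1.3197 = 2.587
Interval: 137.5 ± 2.587

(134.91, 140.09)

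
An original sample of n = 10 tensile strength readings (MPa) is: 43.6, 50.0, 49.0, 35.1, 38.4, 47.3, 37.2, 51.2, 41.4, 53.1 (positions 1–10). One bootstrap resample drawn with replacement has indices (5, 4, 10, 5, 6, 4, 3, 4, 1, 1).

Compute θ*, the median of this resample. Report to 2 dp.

θ* = 41.00

Resample values: 38.4, 35.1, 53.1, 38.4, 47.3, 35.1, 49.0, 35.1, 43.6, 43.6.
Sorted: 35.1, 35.1, 35.1, 38.4, 38.4, 43.6, 43.6, 47.3, 49.0, 53.1
Median = average of the two middle values = 41.00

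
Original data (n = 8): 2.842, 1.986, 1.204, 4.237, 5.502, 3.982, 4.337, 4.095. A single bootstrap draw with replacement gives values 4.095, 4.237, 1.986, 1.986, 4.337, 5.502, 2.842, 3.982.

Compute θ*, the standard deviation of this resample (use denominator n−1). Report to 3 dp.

Mean = 3.6209; sum of squared deviations = 10.7386
s² = 10.7386 / 7 = 1.5341
s = √1.5341 = 1.239

θ* = 1.239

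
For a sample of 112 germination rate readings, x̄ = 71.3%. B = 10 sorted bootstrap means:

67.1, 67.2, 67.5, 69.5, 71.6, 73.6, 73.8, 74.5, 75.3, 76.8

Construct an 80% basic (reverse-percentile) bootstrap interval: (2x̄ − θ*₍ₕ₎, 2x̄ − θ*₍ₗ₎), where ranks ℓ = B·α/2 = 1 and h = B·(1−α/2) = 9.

Percentile endpoints at ranks 1 and 9: θ*₍1₎ = 67.1, θ*₍9₎ = 75.3.
Basic interval reflects these around x̄:
  lower = 2 × 71.3 − 75.3 = 67.3
  upper = 2 × 71.3 − 67.1 = 75.5

(67.3, 75.5)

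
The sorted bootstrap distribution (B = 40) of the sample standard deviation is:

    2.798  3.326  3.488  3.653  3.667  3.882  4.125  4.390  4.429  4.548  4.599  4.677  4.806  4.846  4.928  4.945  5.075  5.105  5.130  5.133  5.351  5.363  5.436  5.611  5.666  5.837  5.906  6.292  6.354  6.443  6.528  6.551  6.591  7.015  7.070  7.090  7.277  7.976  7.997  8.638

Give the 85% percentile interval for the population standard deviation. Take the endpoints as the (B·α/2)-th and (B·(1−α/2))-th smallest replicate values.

(3.488, 7.277)

α = 0.15; lower rank = 40 × 0.075 = 3; upper rank = 40 × 0.925 = 37.
The 3rd smallest replicate is 3.488; the 37th is 7.277.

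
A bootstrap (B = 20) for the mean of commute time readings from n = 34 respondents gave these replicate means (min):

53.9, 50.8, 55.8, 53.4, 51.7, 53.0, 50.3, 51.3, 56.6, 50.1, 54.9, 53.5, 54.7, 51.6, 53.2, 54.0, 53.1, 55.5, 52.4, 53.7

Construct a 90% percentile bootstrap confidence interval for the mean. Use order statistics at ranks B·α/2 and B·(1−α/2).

(50.1, 55.8)

Sorted replicates: 50.1, 50.3, 50.8, 51.3, 51.6, 51.7, 52.4, 53.0, 53.1, 53.2, 53.4, 53.5, 53.7, 53.9, 54.0, 54.7, 54.9, 55.5, 55.8, 56.6
α = 0.10; lower rank = 20 × 0.050 = 1; upper rank = 20 × 0.950 = 19.
The 1st smallest replicate is 50.1; the 19th is 55.8.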